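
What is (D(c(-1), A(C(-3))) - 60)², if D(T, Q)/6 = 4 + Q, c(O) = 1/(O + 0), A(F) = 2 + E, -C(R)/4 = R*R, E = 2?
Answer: 144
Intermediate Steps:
C(R) = -4*R² (C(R) = -4*R*R = -4*R²)
A(F) = 4 (A(F) = 2 + 2 = 4)
c(O) = 1/O
D(T, Q) = 24 + 6*Q (D(T, Q) = 6*(4 + Q) = 24 + 6*Q)
(D(c(-1), A(C(-3))) - 60)² = ((24 + 6*4) - 60)² = ((24 + 24) - 60)² = (48 - 60)² = (-12)² = 144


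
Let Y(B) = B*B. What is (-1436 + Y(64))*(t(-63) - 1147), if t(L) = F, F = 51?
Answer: -2915360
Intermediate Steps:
t(L) = 51
Y(B) = B²
(-1436 + Y(64))*(t(-63) - 1147) = (-1436 + 64²)*(51 - 1147) = (-1436 + 4096)*(-1096) = 2660*(-1096) = -2915360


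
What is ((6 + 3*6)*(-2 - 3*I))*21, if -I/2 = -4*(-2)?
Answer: 23184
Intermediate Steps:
I = -16 (I = -(-8)*(-2) = -2*8 = -16)
((6 + 3*6)*(-2 - 3*I))*21 = ((6 + 3*6)*(-2 - 3*(-16)))*21 = ((6 + 18)*(-2 + 48))*21 = (24*46)*21 = 1104*21 = 23184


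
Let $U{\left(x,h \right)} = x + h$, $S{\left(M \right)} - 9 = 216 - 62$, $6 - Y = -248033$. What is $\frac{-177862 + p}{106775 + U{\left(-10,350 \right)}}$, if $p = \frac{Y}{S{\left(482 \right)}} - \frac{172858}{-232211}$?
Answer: $- \frac{317834335223}{193064040295} \approx -1.6463$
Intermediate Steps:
$Y = 248039$ ($Y = 6 - -248033 = 6 + 248033 = 248039$)
$S{\left(M \right)} = 163$ ($S{\left(M \right)} = 9 + \left(216 - 62\right) = 9 + 154 = 163$)
$U{\left(x,h \right)} = h + x$
$p = \frac{8232222869}{5407199}$ ($p = \frac{248039}{163} - \frac{172858}{-232211} = 248039 \cdot \frac{1}{163} - - \frac{24694}{33173} = \frac{248039}{163} + \frac{24694}{33173} = \frac{8232222869}{5407199} \approx 1522.5$)
$\frac{-177862 + p}{106775 + U{\left(-10,350 \right)}} = \frac{-177862 + \frac{8232222869}{5407199}}{106775 + \left(350 - 10\right)} = - \frac{953503005669}{5407199 \left(106775 + 340\right)} = - \frac{953503005669}{5407199 \cdot 107115} = \left(- \frac{953503005669}{5407199}\right) \frac{1}{107115} = - \frac{317834335223}{193064040295}$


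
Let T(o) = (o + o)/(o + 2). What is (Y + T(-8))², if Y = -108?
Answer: 99856/9 ≈ 11095.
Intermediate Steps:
T(o) = 2*o/(2 + o) (T(o) = (2*o)/(2 + o) = 2*o/(2 + o))
(Y + T(-8))² = (-108 + 2*(-8)/(2 - 8))² = (-108 + 2*(-8)/(-6))² = (-108 + 2*(-8)*(-⅙))² = (-108 + 8/3)² = (-316/3)² = 99856/9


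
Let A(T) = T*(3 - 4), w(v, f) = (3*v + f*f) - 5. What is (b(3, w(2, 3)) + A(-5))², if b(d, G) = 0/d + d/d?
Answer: 36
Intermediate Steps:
w(v, f) = -5 + f² + 3*v (w(v, f) = (3*v + f²) - 5 = (f² + 3*v) - 5 = -5 + f² + 3*v)
A(T) = -T (A(T) = T*(-1) = -T)
b(d, G) = 1 (b(d, G) = 0 + 1 = 1)
(b(3, w(2, 3)) + A(-5))² = (1 - 1*(-5))² = (1 + 5)² = 6² = 36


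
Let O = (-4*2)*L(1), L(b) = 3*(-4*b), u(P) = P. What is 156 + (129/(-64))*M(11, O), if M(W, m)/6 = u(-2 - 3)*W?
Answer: 26277/32 ≈ 821.16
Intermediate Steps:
L(b) = -12*b
O = 96 (O = (-4*2)*(-12*1) = -8*(-12) = 96)
M(W, m) = -30*W (M(W, m) = 6*((-2 - 3)*W) = 6*(-5*W) = -30*W)
156 + (129/(-64))*M(11, O) = 156 + (129/(-64))*(-30*11) = 156 + (129*(-1/64))*(-330) = 156 - 129/64*(-330) = 156 + 21285/32 = 26277/32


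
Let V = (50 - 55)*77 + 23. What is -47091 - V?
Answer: -46729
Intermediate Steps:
V = -362 (V = -5*77 + 23 = -385 + 23 = -362)
-47091 - V = -47091 - 1*(-362) = -47091 + 362 = -46729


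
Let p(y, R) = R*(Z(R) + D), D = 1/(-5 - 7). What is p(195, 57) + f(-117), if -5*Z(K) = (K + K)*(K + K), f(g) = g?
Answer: -2965523/20 ≈ -1.4828e+5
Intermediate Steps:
Z(K) = -4*K**2/5 (Z(K) = -(K + K)*(K + K)/5 = -2*K*2*K/5 = -4*K**2/5)
D = -1/12 (D = 1/(-12) = -1/12 ≈ -0.083333)
p(y, R) = R*(-1/12 - 4*R**2/5) (p(y, R) = R*(-4*R**2/5 - 1/12) = R*(-1/12 - 4*R**2/5))
p(195, 57) + f(-117) = -1/60*57*(5 + 48*57**2) - 117 = -1/60*57*(5 + 48*3249) - 117 = -1/60*57*(5 + 155952) - 117 = -1/60*57*155957 - 117 = -2963183/20 - 117 = -2965523/20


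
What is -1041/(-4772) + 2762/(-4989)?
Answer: -7986715/23807508 ≈ -0.33547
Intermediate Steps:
-1041/(-4772) + 2762/(-4989) = -1041*(-1/4772) + 2762*(-1/4989) = 1041/4772 - 2762/4989 = -7986715/23807508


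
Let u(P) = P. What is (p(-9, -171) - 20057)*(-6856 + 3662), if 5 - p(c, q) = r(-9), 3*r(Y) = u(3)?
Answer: 64049282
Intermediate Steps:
r(Y) = 1 (r(Y) = (1/3)*3 = 1)
p(c, q) = 4 (p(c, q) = 5 - 1*1 = 5 - 1 = 4)
(p(-9, -171) - 20057)*(-6856 + 3662) = (4 - 20057)*(-6856 + 3662) = -20053*(-3194) = 64049282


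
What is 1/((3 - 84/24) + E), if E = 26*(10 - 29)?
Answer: -2/989 ≈ -0.0020222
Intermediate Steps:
E = -494 (E = 26*(-19) = -494)
1/((3 - 84/24) + E) = 1/((3 - 84/24) - 494) = 1/((3 - 3*7/6) - 494) = 1/((3 - 7/2) - 494) = 1/(-½ - 494) = 1/(-989/2) = -2/989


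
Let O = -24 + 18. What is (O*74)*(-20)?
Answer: 8880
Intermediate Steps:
O = -6
(O*74)*(-20) = -6*74*(-20) = -444*(-20) = 8880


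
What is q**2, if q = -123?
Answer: 15129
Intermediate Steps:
q**2 = (-123)**2 = 15129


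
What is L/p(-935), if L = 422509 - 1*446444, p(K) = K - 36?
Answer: 23935/971 ≈ 24.650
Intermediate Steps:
p(K) = -36 + K
L = -23935 (L = 422509 - 446444 = -23935)
L/p(-935) = -23935/(-36 - 935) = -23935/(-971) = -23935*(-1/971) = 23935/971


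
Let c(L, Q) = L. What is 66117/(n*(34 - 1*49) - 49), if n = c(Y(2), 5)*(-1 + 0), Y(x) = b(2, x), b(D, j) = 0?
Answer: -66117/49 ≈ -1349.3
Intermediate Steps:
Y(x) = 0
n = 0 (n = 0*(-1 + 0) = 0*(-1) = 0)
66117/(n*(34 - 1*49) - 49) = 66117/(0*(34 - 1*49) - 49) = 66117/(0*(34 - 49) - 49) = 66117/(0*(-15) - 49) = 66117/(0 - 49) = 66117/(-49) = 66117*(-1/49) = -66117/49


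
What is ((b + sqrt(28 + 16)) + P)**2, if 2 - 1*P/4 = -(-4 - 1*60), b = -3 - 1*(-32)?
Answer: 48005 - 876*sqrt(11) ≈ 45100.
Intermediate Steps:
b = 29 (b = -3 + 32 = 29)
P = -248 (P = 8 - (-4)*(-4 - 1*60) = 8 - (-4)*(-4 - 60) = 8 - (-4)*(-64) = 8 - 4*64 = 8 - 256 = -248)
((b + sqrt(28 + 16)) + P)**2 = ((29 + sqrt(28 + 16)) - 248)**2 = ((29 + sqrt(44)) - 248)**2 = ((29 + 2*sqrt(11)) - 248)**2 = (-219 + 2*sqrt(11))**2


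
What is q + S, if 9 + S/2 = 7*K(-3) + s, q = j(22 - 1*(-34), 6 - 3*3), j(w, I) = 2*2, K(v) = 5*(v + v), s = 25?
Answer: -384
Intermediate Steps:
K(v) = 10*v (K(v) = 5*(2*v) = 10*v)
j(w, I) = 4
q = 4
S = -388 (S = -18 + 2*(7*(10*(-3)) + 25) = -18 + 2*(7*(-30) + 25) = -18 + 2*(-210 + 25) = -18 + 2*(-185) = -18 - 370 = -388)
q + S = 4 - 388 = -384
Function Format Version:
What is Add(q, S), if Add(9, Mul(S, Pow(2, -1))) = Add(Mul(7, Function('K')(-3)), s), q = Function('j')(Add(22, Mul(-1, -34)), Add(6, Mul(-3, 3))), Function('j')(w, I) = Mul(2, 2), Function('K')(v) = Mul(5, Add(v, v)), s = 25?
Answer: -384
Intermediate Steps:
Function('K')(v) = Mul(10, v) (Function('K')(v) = Mul(5, Mul(2, v)) = Mul(10, v))
Function('j')(w, I) = 4
q = 4
S = -388 (S = Add(-18, Mul(2, Add(Mul(7, Mul(10, -3)), 25))) = Add(-18, Mul(2, Add(Mul(7, -30), 25))) = Add(-18, Mul(2, Add(-210, 25))) = Add(-18, Mul(2, -185)) = Add(-18, -370) = -388)
Add(q, S) = Add(4, -388) = -384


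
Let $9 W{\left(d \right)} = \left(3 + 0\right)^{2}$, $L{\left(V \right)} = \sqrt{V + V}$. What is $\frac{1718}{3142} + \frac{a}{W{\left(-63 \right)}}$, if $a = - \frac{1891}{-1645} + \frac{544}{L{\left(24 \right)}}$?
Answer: $\frac{4383816}{2584295} + \frac{136 \sqrt{3}}{3} \approx 80.216$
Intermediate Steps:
$L{\left(V \right)} = \sqrt{2} \sqrt{V}$ ($L{\left(V \right)} = \sqrt{2 V} = \sqrt{2} \sqrt{V}$)
$W{\left(d \right)} = 1$ ($W{\left(d \right)} = \frac{\left(3 + 0\right)^{2}}{9} = \frac{3^{2}}{9} = \frac{1}{9} \cdot 9 = 1$)
$a = \frac{1891}{1645} + \frac{136 \sqrt{3}}{3}$ ($a = - \frac{1891}{-1645} + \frac{544}{\sqrt{2} \sqrt{24}} = \left(-1891\right) \left(- \frac{1}{1645}\right) + \frac{544}{\sqrt{2} \cdot 2 \sqrt{6}} = \frac{1891}{1645} + \frac{544}{4 \sqrt{3}} = \frac{1891}{1645} + 544 \frac{\sqrt{3}}{12} = \frac{1891}{1645} + \frac{136 \sqrt{3}}{3} \approx 79.669$)
$\frac{1718}{3142} + \frac{a}{W{\left(-63 \right)}} = \frac{1718}{3142} + \frac{\frac{1891}{1645} + \frac{136 \sqrt{3}}{3}}{1} = 1718 \cdot \frac{1}{3142} + \left(\frac{1891}{1645} + \frac{136 \sqrt{3}}{3}\right) 1 = \frac{859}{1571} + \left(\frac{1891}{1645} + \frac{136 \sqrt{3}}{3}\right) = \frac{4383816}{2584295} + \frac{136 \sqrt{3}}{3}$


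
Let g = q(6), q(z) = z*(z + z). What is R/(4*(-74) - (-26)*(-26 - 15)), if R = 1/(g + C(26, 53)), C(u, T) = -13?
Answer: -1/80358 ≈ -1.2444e-5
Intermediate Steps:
q(z) = 2*z**2 (q(z) = z*(2*z) = 2*z**2)
g = 72 (g = 2*6**2 = 2*36 = 72)
R = 1/59 (R = 1/(72 - 13) = 1/59 ≈ 0.016949)
R/(4*(-74) - (-26)*(-26 - 15)) = 1/(59*(4*(-74) - (-26)*(-26 - 15))) = 1/(59*(-296 - (-26)*(-41))) = 1/(59*(-296 - 1*1066)) = 1/(59*(-296 - 1066)) = (1/59)/(-1362) = (1/59)*(-1/1362) = -1/80358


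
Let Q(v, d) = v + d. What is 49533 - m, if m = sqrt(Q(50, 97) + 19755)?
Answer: 49533 - sqrt(19902) ≈ 49392.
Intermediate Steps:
Q(v, d) = d + v
m = sqrt(19902) (m = sqrt((97 + 50) + 19755) = sqrt(147 + 19755) = sqrt(19902) ≈ 141.07)
49533 - m = 49533 - sqrt(19902)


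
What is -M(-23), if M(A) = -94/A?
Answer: -94/23 ≈ -4.0870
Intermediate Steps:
M(A) = -94/A
-M(-23) = -(-94)/(-23) = -(-94)*(-1)/23 = -1*94/23 = -94/23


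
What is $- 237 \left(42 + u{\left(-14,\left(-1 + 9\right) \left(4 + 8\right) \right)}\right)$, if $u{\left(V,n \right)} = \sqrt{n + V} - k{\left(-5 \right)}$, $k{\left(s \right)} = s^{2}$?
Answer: $-4029 - 237 \sqrt{82} \approx -6175.1$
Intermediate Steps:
$u{\left(V,n \right)} = -25 + \sqrt{V + n}$ ($u{\left(V,n \right)} = \sqrt{n + V} - \left(-5\right)^{2} = \sqrt{V + n} - 25 = -25 + \sqrt{V + n}$)
$- 237 \left(42 + u{\left(-14,\left(-1 + 9\right) \left(4 + 8\right) \right)}\right) = - 237 \left(42 - \left(25 - \sqrt{-14 + \left(-1 + 9\right) \left(4 + 8\right)}\right)\right) = - 237 \left(42 - \left(25 - \sqrt{-14 + 8 \cdot 12}\right)\right) = - 237 \left(42 - \left(25 - \sqrt{-14 + 96}\right)\right) = - 237 \left(42 - \left(25 - \sqrt{82}\right)\right) = - 237 \left(17 + \sqrt{82}\right) = -4029 - 237 \sqrt{82}$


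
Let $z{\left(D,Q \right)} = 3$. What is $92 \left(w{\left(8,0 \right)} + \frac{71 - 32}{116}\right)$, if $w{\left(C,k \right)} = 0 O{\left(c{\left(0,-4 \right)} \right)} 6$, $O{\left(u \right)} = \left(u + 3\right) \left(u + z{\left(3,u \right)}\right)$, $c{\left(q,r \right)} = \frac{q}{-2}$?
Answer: $\frac{897}{29} \approx 30.931$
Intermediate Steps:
$c{\left(q,r \right)} = - \frac{q}{2}$ ($c{\left(q,r \right)} = q \left(- \frac{1}{2}\right) = - \frac{q}{2}$)
$O{\left(u \right)} = \left(3 + u\right)^{2}$ ($O{\left(u \right)} = \left(u + 3\right) \left(u + 3\right) = \left(3 + u\right) \left(3 + u\right) = \left(3 + u\right)^{2}$)
$w{\left(C,k \right)} = 0$ ($w{\left(C,k \right)} = 0 \left(9 + \left(\left(- \frac{1}{2}\right) 0\right)^{2} + 6 \left(\left(- \frac{1}{2}\right) 0\right)\right) 6 = 0 \left(9 + 0^{2} + 6 \cdot 0\right) 6 = 0 \left(9 + 0 + 0\right) 6 = 0 \cdot 9 \cdot 6 = 0 \cdot 6 = 0$)
$92 \left(w{\left(8,0 \right)} + \frac{71 - 32}{116}\right) = 92 \left(0 + \frac{71 - 32}{116}\right) = 92 \left(0 + \left(71 - 32\right) \frac{1}{116}\right) = 92 \left(0 + 39 \cdot \frac{1}{116}\right) = 92 \left(0 + \frac{39}{116}\right) = 92 \cdot \frac{39}{116} = \frac{897}{29}$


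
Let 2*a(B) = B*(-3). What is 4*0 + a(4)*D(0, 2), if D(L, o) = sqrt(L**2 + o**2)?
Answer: -12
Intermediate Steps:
a(B) = -3*B/2 (a(B) = (B*(-3))/2 = (-3*B)/2 = -3*B/2)
4*0 + a(4)*D(0, 2) = 4*0 + (-3/2*4)*sqrt(0**2 + 2**2) = 0 - 6*sqrt(0 + 4) = 0 - 6*sqrt(4) = 0 - 6*2 = 0 - 12 = -12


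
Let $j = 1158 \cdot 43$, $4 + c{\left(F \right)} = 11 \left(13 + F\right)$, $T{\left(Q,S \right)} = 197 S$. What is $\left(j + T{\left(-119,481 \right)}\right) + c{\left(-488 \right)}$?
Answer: $139322$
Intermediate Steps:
$c{\left(F \right)} = 139 + 11 F$ ($c{\left(F \right)} = -4 + 11 \left(13 + F\right) = -4 + \left(143 + 11 F\right) = 139 + 11 F$)
$j = 49794$
$\left(j + T{\left(-119,481 \right)}\right) + c{\left(-488 \right)} = \left(49794 + 197 \cdot 481\right) + \left(139 + 11 \left(-488\right)\right) = \left(49794 + 94757\right) + \left(139 - 5368\right) = 144551 - 5229 = 139322$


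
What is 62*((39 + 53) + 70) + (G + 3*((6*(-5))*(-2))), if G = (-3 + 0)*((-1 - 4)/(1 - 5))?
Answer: 40881/4 ≈ 10220.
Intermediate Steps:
G = -15/4 (G = -(-15)/(-4) = -(-15)*(-1)/4 = -3*5/4 = -15/4 ≈ -3.7500)
62*((39 + 53) + 70) + (G + 3*((6*(-5))*(-2))) = 62*((39 + 53) + 70) + (-15/4 + 3*((6*(-5))*(-2))) = 62*(92 + 70) + (-15/4 + 3*(-30*(-2))) = 62*162 + (-15/4 + 3*60) = 10044 + (-15/4 + 180) = 10044 + 705/4 = 40881/4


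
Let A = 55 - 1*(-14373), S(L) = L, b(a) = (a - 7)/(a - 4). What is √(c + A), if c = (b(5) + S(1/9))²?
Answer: √1168957/9 ≈ 120.13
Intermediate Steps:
b(a) = (-7 + a)/(-4 + a)
A = 14428 (A = 55 + 14373 = 14428)
c = 289/81 (c = ((-7 + 5)/(-4 + 5) + 1/9)² = (-2/1 + ⅑)² = (1*(-2) + ⅑)² = (-2 + ⅑)² = (-17/9)² = 289/81 ≈ 3.5679)
√(c + A) = √(289/81 + 14428) = √(1168957/81) = √1168957/9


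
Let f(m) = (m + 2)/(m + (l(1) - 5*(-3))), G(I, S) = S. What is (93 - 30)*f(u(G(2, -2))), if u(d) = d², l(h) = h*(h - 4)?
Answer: 189/8 ≈ 23.625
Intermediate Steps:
l(h) = h*(-4 + h)
f(m) = (2 + m)/(12 + m) (f(m) = (m + 2)/(m + (1*(-4 + 1) - 5*(-3))) = (2 + m)/(m + (1*(-3) + 15)) = (2 + m)/(m + (-3 + 15)) = (2 + m)/(m + 12) = (2 + m)/(12 + m))
(93 - 30)*f(u(G(2, -2))) = (93 - 30)*((2 + (-2)²)/(12 + (-2)²)) = 63*((2 + 4)/(12 + 4)) = 63*(6/16) = 63*((1/16)*6) = 63*(3/8) = 189/8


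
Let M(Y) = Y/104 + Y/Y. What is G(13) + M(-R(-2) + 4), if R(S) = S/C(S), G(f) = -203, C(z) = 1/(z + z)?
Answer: -5253/26 ≈ -202.04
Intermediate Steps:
C(z) = 1/(2*z)
R(S) = 2*S**2 (R(S) = S/((1/(2*S))) = S*(2*S) = 2*S**2)
M(Y) = 1 + Y/104 (M(Y) = Y*(1/104) + 1 = Y/104 + 1 = 1 + Y/104)
G(13) + M(-R(-2) + 4) = -203 + (1 + (-2*(-2)**2 + 4)/104) = -203 + (1 + (-2*4 + 4)/104) = -203 + (1 + (-1*8 + 4)/104) = -203 + (1 + (-8 + 4)/104) = -203 + (1 + (1/104)*(-4)) = -203 + (1 - 1/26) = -203 + 25/26 = -5253/26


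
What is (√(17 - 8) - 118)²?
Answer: 13225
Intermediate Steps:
(√(17 - 8) - 118)² = (√9 - 118)² = (3 - 118)² = (-115)² = 13225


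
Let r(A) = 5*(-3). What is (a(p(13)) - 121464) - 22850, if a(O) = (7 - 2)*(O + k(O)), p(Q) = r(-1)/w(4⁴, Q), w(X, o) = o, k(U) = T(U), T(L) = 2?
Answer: -1876027/13 ≈ -1.4431e+5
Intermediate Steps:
k(U) = 2
r(A) = -15
p(Q) = -15/Q
a(O) = 10 + 5*O (a(O) = (7 - 2)*(O + 2) = 5*(2 + O) = 10 + 5*O)
(a(p(13)) - 121464) - 22850 = ((10 + 5*(-15/13)) - 121464) - 22850 = ((10 - 75/13) - 121464) - 22850 = (55/13 - 121464) - 22850 = -1578977/13 - 22850 = -1876027/13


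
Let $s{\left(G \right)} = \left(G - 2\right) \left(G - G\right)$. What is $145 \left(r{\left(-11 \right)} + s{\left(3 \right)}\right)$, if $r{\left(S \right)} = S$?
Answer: $-1595$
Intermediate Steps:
$s{\left(G \right)} = 0$ ($s{\left(G \right)} = \left(-2 + G\right) 0 = 0$)
$145 \left(r{\left(-11 \right)} + s{\left(3 \right)}\right) = 145 \left(-11 + 0\right) = 145 \left(-11\right) = -1595$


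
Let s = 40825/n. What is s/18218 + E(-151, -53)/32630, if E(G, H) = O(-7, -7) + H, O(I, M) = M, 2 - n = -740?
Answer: 52105439/44108437828 ≈ 0.0011813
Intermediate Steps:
n = 742 (n = 2 - 1*(-740) = 2 + 740 = 742)
E(G, H) = -7 + H
s = 40825/742 ≈ 55.020
s/18218 + E(-151, -53)/32630 = (40825/742)/18218 + (-7 - 53)/32630 = (40825/742)*(1/18218) - 60*1/32630 = 40825/13517756 - 6/3263 = 52105439/44108437828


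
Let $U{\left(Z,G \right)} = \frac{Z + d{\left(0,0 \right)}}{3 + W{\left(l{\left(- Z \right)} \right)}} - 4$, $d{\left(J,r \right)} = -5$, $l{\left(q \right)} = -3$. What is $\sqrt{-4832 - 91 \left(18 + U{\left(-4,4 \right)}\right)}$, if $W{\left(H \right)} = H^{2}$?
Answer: $\frac{i \sqrt{24151}}{2} \approx 77.703 i$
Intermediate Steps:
$U{\left(Z,G \right)} = - \frac{53}{12} + \frac{Z}{12}$ ($U{\left(Z,G \right)} = \frac{Z - 5}{3 + \left(-3\right)^{2}} - 4 = \frac{-5 + Z}{3 + 9} - 4 = \frac{-5 + Z}{12} - 4 = \left(-5 + Z\right) \frac{1}{12} - 4 = \left(- \frac{5}{12} + \frac{Z}{12}\right) - 4 = - \frac{53}{12} + \frac{Z}{12}$)
$\sqrt{-4832 - 91 \left(18 + U{\left(-4,4 \right)}\right)} = \sqrt{-4832 - 91 \left(18 + \left(- \frac{53}{12} + \frac{1}{12} \left(-4\right)\right)\right)} = \sqrt{-4832 - 91 \left(18 - \frac{19}{4}\right)} = \sqrt{-4832 - \frac{4823}{4}} = \sqrt{- \frac{24151}{4}} = \frac{i \sqrt{24151}}{2}$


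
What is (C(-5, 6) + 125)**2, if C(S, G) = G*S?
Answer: 9025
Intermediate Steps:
(C(-5, 6) + 125)**2 = (6*(-5) + 125)**2 = (-30 + 125)**2 = 95**2 = 9025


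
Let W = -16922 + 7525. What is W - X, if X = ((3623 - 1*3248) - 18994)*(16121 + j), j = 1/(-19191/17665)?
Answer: 5759801806247/19191 ≈ 3.0013e+8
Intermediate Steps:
W = -9397
j = -17665/19191 (j = 1/(-19191*1/17665) = 1/(-19191/17665) = -17665/19191 ≈ -0.92048)
X = -5759982144074/19191 (X = ((3623 - 1*3248) - 18994)*(16121 - 17665/19191) = ((3623 - 3248) - 18994)*(309360446/19191) = (375 - 18994)*(309360446/19191) = -18619*309360446/19191 = -5759982144074/19191 ≈ -3.0014e+8)
W - X = -9397 - 1*(-5759982144074/19191) = -9397 + 5759982144074/19191 = 5759801806247/19191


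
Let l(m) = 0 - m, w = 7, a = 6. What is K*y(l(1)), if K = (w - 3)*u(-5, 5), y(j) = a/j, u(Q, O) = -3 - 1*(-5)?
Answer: -48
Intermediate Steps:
u(Q, O) = 2 (u(Q, O) = -3 + 5 = 2)
l(m) = -m
y(j) = 6/j
K = 8 (K = (7 - 3)*2 = 4*2 = 8)
K*y(l(1)) = 8*(6/((-1*1))) = 8*(6/(-1)) = 8*(6*(-1)) = 8*(-6) = -48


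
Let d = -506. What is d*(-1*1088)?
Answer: 550528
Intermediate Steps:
d*(-1*1088) = -(-506)*1088 = -506*(-1088) = 550528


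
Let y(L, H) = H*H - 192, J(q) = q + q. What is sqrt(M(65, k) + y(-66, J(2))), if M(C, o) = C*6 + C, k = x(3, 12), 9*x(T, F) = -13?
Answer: 3*sqrt(31) ≈ 16.703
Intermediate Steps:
J(q) = 2*q
x(T, F) = -13/9 (x(T, F) = (1/9)*(-13) = -13/9)
k = -13/9 ≈ -1.4444
y(L, H) = -192 + H**2 (y(L, H) = H**2 - 192 = -192 + H**2)
M(C, o) = 7*C (M(C, o) = 6*C + C = 7*C)
sqrt(M(65, k) + y(-66, J(2))) = sqrt(7*65 + (-192 + (2*2)**2)) = sqrt(455 + (-192 + 4**2)) = sqrt(455 + (-192 + 16)) = sqrt(455 - 176) = sqrt(279) = 3*sqrt(31)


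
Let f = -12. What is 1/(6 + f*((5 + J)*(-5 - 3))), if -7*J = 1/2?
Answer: 7/3354 ≈ 0.0020871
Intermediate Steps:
J = -1/14 (J = -⅐/2 = -⅐*½ = -1/14 ≈ -0.071429)
1/(6 + f*((5 + J)*(-5 - 3))) = 1/(6 - 12*(5 - 1/14)*(-5 - 3)) = 1/(6 - 414*(-8)/7) = 1/(6 - 12*(-276/7)) = 1/(6 + 3312/7) = 1/(3354/7) = 7/3354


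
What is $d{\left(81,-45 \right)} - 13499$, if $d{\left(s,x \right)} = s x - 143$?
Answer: $-17287$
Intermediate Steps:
$d{\left(s,x \right)} = -143 + s x$
$d{\left(81,-45 \right)} - 13499 = \left(-143 + 81 \left(-45\right)\right) - 13499 = \left(-143 - 3645\right) - 13499 = -3788 - 13499 = -17287$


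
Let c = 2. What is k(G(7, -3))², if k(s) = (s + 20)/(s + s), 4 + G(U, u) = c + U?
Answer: 25/4 ≈ 6.2500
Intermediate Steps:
G(U, u) = -2 + U (G(U, u) = -4 + (2 + U) = -2 + U)
k(s) = (20 + s)/(2*s) (k(s) = (20 + s)/((2*s)) = (20 + s)*(1/(2*s)) = (20 + s)/(2*s))
k(G(7, -3))² = ((20 + (-2 + 7))/(2*(-2 + 7)))² = ((½)*(20 + 5)/5)² = ((½)*(⅕)*25)² = (5/2)² = 25/4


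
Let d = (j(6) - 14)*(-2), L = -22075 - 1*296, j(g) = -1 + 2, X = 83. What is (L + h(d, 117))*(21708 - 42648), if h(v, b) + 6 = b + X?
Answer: 464386380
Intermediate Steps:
j(g) = 1
L = -22371 (L = -22075 - 296 = -22371)
d = 26 (d = (1 - 14)*(-2) = -13*(-2) = 26)
h(v, b) = 77 + b (h(v, b) = -6 + (b + 83) = -6 + (83 + b) = 77 + b)
(L + h(d, 117))*(21708 - 42648) = (-22371 + (77 + 117))*(21708 - 42648) = (-22371 + 194)*(-20940) = -22177*(-20940) = 464386380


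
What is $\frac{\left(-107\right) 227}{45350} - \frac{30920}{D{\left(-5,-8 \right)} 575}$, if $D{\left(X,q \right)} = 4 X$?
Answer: $\frac{2245797}{1043050} \approx 2.1531$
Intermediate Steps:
$\frac{\left(-107\right) 227}{45350} - \frac{30920}{D{\left(-5,-8 \right)} 575} = \frac{\left(-107\right) 227}{45350} - \frac{30920}{4 \left(-5\right) 575} = \left(-24289\right) \frac{1}{45350} - \frac{30920}{\left(-20\right) 575} = - \frac{24289}{45350} - \frac{30920}{-11500} = - \frac{24289}{45350} - - \frac{1546}{575} = - \frac{24289}{45350} + \frac{1546}{575} = \frac{2245797}{1043050}$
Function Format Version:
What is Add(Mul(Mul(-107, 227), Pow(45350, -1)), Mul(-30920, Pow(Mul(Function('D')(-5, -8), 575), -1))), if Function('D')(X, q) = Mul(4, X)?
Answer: Rational(2245797, 1043050) ≈ 2.1531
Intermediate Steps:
Add(Mul(Mul(-107, 227), Pow(45350, -1)), Mul(-30920, Pow(Mul(Function('D')(-5, -8), 575), -1))) = Add(Mul(Mul(-107, 227), Pow(45350, -1)), Mul(-30920, Pow(Mul(Mul(4, -5), 575), -1))) = Add(Mul(-24289, Rational(1, 45350)), Mul(-30920, Pow(Mul(-20, 575), -1))) = Add(Rational(-24289, 45350), Mul(-30920, Pow(-11500, -1))) = Add(Rational(-24289, 45350), Mul(-30920, Rational(-1, 11500))) = Add(Rational(-24289, 45350), Rational(1546, 575)) = Rational(2245797, 1043050)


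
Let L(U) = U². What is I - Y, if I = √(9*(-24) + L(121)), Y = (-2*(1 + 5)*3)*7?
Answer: 252 + 5*√577 ≈ 372.10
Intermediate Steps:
Y = -252 (Y = (-2*6*3)*7 = -12*3*7 = -36*7 = -252)
I = 5*√577 (I = √(9*(-24) + 121²) = √(-216 + 14641) = √14425 = 5*√577 ≈ 120.10)
I - Y = 5*√577 - 1*(-252) = 5*√577 + 252 = 252 + 5*√577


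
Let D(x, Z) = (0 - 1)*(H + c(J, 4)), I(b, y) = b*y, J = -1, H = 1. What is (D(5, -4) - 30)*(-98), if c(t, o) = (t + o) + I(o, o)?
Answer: 4900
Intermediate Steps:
c(t, o) = o + t + o**2 (c(t, o) = (t + o) + o*o = (o + t) + o**2 = o + t + o**2)
D(x, Z) = -20 (D(x, Z) = (0 - 1)*(1 + (4 - 1 + 4**2)) = -(1 + (4 - 1 + 16)) = -(1 + 19) = -1*20 = -20)
(D(5, -4) - 30)*(-98) = (-20 - 30)*(-98) = -50*(-98) = 4900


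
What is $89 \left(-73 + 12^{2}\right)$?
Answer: $6319$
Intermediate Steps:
$89 \left(-73 + 12^{2}\right) = 89 \left(-73 + 144\right) = 89 \cdot 71 = 6319$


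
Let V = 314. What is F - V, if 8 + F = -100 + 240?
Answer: -182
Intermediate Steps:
F = 132 (F = -8 + (-100 + 240) = -8 + 140 = 132)
F - V = 132 - 1*314 = 132 - 314 = -182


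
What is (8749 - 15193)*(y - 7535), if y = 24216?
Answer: -107492364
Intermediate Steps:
(8749 - 15193)*(y - 7535) = (8749 - 15193)*(24216 - 7535) = -6444*16681 = -107492364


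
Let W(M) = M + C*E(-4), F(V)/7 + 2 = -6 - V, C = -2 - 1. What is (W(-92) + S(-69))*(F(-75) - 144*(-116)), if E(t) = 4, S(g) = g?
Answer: -2970929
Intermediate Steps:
C = -3
F(V) = -56 - 7*V (F(V) = -14 + 7*(-6 - V) = -14 + (-42 - 7*V) = -56 - 7*V)
W(M) = -12 + M (W(M) = M - 3*4 = M - 12 = -12 + M)
(W(-92) + S(-69))*(F(-75) - 144*(-116)) = ((-12 - 92) - 69)*((-56 - 7*(-75)) - 144*(-116)) = (-104 - 69)*((-56 + 525) + 16704) = -173*(469 + 16704) = -173*17173 = -2970929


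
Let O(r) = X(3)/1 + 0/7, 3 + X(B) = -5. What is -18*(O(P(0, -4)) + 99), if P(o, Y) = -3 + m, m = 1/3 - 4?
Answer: -1638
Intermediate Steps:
X(B) = -8 (X(B) = -3 - 5 = -8)
m = -11/3 (m = ⅓ - 4 = -11/3 ≈ -3.6667)
P(o, Y) = -20/3 (P(o, Y) = -3 - 11/3 = -20/3)
O(r) = -8 (O(r) = -8/1 + 0/7 = -8*1 + 0*(⅐) = -8 + 0 = -8)
-18*(O(P(0, -4)) + 99) = -18*(-8 + 99) = -18*91 = -1638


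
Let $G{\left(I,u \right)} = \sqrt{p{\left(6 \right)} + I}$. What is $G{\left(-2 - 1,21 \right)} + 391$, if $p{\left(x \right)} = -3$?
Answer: $391 + i \sqrt{6} \approx 391.0 + 2.4495 i$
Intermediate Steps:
$G{\left(I,u \right)} = \sqrt{-3 + I}$
$G{\left(-2 - 1,21 \right)} + 391 = \sqrt{-3 - 3} + 391 = \sqrt{-6} + 391 = i \sqrt{6} + 391 = 391 + i \sqrt{6}$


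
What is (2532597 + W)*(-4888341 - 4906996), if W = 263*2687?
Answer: -31729819646686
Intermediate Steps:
W = 706681
(2532597 + W)*(-4888341 - 4906996) = (2532597 + 706681)*(-4888341 - 4906996) = 3239278*(-9795337) = -31729819646686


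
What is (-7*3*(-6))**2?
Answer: 15876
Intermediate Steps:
(-7*3*(-6))**2 = (-21*(-6))**2 = 126**2 = 15876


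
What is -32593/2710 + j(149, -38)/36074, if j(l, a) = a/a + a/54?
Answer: -15872747567/1319767290 ≈ -12.027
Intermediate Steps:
j(l, a) = 1 + a/54 (j(l, a) = 1 + a*(1/54) = 1 + a/54)
-32593/2710 + j(149, -38)/36074 = -32593/2710 + (1 + (1/54)*(-38))/36074 = -32593*1/2710 + (1 - 19/27)*(1/36074) = -32593/2710 + (8/27)*(1/36074) = -32593/2710 + 4/486999 = -15872747567/1319767290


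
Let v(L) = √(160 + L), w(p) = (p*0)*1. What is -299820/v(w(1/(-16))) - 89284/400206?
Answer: -44642/200103 - 14991*√10/2 ≈ -23703.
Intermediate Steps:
w(p) = 0 (w(p) = 0*1 = 0)
-299820/v(w(1/(-16))) - 89284/400206 = -299820/√(160 + 0) - 89284/400206 = -299820*√10/40 - 89284*1/400206 = -299820*√10/40 - 44642/200103 = -14991*√10/2 - 44642/200103 = -44642/200103 - 14991*√10/2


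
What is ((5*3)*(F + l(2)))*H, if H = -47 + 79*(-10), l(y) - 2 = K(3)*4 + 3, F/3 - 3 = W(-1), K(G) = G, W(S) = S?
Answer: -288765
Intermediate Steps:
F = 6 (F = 9 + 3*(-1) = 9 - 3 = 6)
l(y) = 17 (l(y) = 2 + (3*4 + 3) = 2 + (12 + 3) = 2 + 15 = 17)
H = -837 (H = -47 - 790 = -837)
((5*3)*(F + l(2)))*H = ((5*3)*(6 + 17))*(-837) = (15*23)*(-837) = 345*(-837) = -288765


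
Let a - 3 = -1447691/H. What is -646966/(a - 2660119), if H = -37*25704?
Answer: 87899388624/361413793411 ≈ 0.24321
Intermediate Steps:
H = -951048
a = 614405/135864 (a = 3 - 1447691/(-951048) = 3 - 1447691*(-1/951048) = 3 + 206813/135864 = 614405/135864 ≈ 4.5222)
-646966/(a - 2660119) = -646966/(614405/135864 - 2660119) = -646966/(-361413793411/135864) = -646966*(-135864/361413793411) = 87899388624/361413793411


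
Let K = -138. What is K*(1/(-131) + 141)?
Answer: -2548860/131 ≈ -19457.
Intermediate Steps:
K*(1/(-131) + 141) = -138*(1/(-131) + 141) = -138*(-1/131 + 141) = -138*18470/131 = -2548860/131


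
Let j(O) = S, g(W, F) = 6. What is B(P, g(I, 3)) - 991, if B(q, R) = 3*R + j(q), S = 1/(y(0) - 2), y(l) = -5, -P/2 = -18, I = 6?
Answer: -6812/7 ≈ -973.14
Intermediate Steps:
P = 36 (P = -2*(-18) = 36)
S = -⅐ (S = 1/(-5 - 2) = 1/(-7) = -⅐ ≈ -0.14286)
j(O) = -⅐
B(q, R) = -⅐ + 3*R (B(q, R) = 3*R - ⅐ = -⅐ + 3*R)
B(P, g(I, 3)) - 991 = (-⅐ + 3*6) - 991 = (-⅐ + 18) - 991 = 125/7 - 991 = -6812/7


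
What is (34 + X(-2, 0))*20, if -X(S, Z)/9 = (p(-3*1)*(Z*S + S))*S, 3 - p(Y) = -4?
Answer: -4360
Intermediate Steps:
p(Y) = 7 (p(Y) = 3 - 1*(-4) = 3 + 4 = 7)
X(S, Z) = -9*S*(7*S + 7*S*Z) (X(S, Z) = -9*7*(Z*S + S)*S = -9*7*(S*Z + S)*S = -9*7*(S + S*Z)*S = -9*(7*S + 7*S*Z)*S = -9*S*(7*S + 7*S*Z))
(34 + X(-2, 0))*20 = (34 + 63*(-2)²*(-1 - 1*0))*20 = (34 + 63*4*(-1 + 0))*20 = (34 + 63*4*(-1))*20 = (34 - 252)*20 = -218*20 = -4360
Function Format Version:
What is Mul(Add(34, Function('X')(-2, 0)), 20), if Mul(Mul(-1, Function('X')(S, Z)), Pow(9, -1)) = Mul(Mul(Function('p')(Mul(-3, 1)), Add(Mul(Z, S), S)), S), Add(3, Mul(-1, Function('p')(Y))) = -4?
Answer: -4360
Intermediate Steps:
Function('p')(Y) = 7 (Function('p')(Y) = Add(3, Mul(-1, -4)) = Add(3, 4) = 7)
Function('X')(S, Z) = Mul(-9, S, Add(Mul(7, S), Mul(7, S, Z))) (Function('X')(S, Z) = Mul(-9, Mul(Mul(7, Add(Mul(Z, S), S)), S)) = Mul(-9, Mul(Mul(7, Add(Mul(S, Z), S)), S)) = Mul(-9, Mul(Mul(7, Add(S, Mul(S, Z))), S)) = Mul(-9, Mul(Add(Mul(7, S), Mul(7, S, Z)), S)) = Mul(-9, Mul(S, Add(Mul(7, S), Mul(7, S, Z)))) = Mul(-9, S, Add(Mul(7, S), Mul(7, S, Z))))
Mul(Add(34, Function('X')(-2, 0)), 20) = Mul(Add(34, Mul(63, Pow(-2, 2), Add(-1, Mul(-1, 0)))), 20) = Mul(Add(34, Mul(63, 4, Add(-1, 0))), 20) = Mul(Add(34, Mul(63, 4, -1)), 20) = Mul(Add(34, -252), 20) = Mul(-218, 20) = -4360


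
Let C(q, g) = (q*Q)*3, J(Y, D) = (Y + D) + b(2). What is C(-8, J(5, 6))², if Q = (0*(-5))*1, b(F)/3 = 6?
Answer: 0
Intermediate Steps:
b(F) = 18 (b(F) = 3*6 = 18)
Q = 0 (Q = 0*1 = 0)
J(Y, D) = 18 + D + Y (J(Y, D) = (Y + D) + 18 = (D + Y) + 18 = 18 + D + Y)
C(q, g) = 0 (C(q, g) = (q*0)*3 = 0*3 = 0)
C(-8, J(5, 6))² = 0² = 0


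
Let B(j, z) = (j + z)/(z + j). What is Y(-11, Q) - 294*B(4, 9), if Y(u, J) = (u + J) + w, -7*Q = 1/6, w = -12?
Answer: -13315/42 ≈ -317.02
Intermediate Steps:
B(j, z) = 1 (B(j, z) = (j + z)/(j + z) = 1)
Q = -1/42 (Q = -1/(7*6) = -⅐*⅙ = -1/42 ≈ -0.023810)
Y(u, J) = -12 + J + u (Y(u, J) = (u + J) - 12 = (J + u) - 12 = -12 + J + u)
Y(-11, Q) - 294*B(4, 9) = (-12 - 1/42 - 11) - 294*1 = -967/42 - 294 = -13315/42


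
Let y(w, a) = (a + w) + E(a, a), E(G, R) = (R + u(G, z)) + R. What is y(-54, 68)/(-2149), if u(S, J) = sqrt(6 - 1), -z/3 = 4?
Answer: -150/2149 - sqrt(5)/2149 ≈ -0.070840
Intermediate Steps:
z = -12 (z = -3*4 = -12)
u(S, J) = sqrt(5)
E(G, R) = sqrt(5) + 2*R (E(G, R) = (R + sqrt(5)) + R = sqrt(5) + 2*R)
y(w, a) = w + sqrt(5) + 3*a (y(w, a) = (a + w) + (sqrt(5) + 2*a) = w + sqrt(5) + 3*a)
y(-54, 68)/(-2149) = (-54 + sqrt(5) + 3*68)/(-2149) = (-54 + sqrt(5) + 204)*(-1/2149) = (150 + sqrt(5))*(-1/2149) = -150/2149 - sqrt(5)/2149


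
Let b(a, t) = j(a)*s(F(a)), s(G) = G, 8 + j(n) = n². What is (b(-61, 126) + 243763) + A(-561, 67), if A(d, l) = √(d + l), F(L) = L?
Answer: 17270 + I*√494 ≈ 17270.0 + 22.226*I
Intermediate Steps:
j(n) = -8 + n²
b(a, t) = a*(-8 + a²) (b(a, t) = (-8 + a²)*a = a*(-8 + a²))
(b(-61, 126) + 243763) + A(-561, 67) = (-61*(-8 + (-61)²) + 243763) + √(-561 + 67) = (-61*(-8 + 3721) + 243763) + √(-494) = (-61*3713 + 243763) + I*√494 = (-226493 + 243763) + I*√494 = 17270 + I*√494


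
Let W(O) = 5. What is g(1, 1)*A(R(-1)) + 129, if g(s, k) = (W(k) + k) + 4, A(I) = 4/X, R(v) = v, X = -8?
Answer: 124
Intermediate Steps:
A(I) = -½ (A(I) = 4/(-8) = 4*(-⅛) = -½)
g(s, k) = 9 + k (g(s, k) = (5 + k) + 4 = 9 + k)
g(1, 1)*A(R(-1)) + 129 = (9 + 1)*(-½) + 129 = 10*(-½) + 129 = -5 + 129 = 124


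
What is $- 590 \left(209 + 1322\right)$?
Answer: $-903290$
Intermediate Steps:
$- 590 \left(209 + 1322\right) = \left(-590\right) 1531 = -903290$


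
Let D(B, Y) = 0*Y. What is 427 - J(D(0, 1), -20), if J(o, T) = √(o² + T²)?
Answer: 407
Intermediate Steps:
D(B, Y) = 0
J(o, T) = √(T² + o²)
427 - J(D(0, 1), -20) = 427 - √((-20)² + 0²) = 427 - √(400 + 0) = 427 - √400 = 427 - 1*20 = 427 - 20 = 407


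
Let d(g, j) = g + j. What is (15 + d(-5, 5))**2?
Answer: 225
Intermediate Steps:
(15 + d(-5, 5))**2 = (15 + (-5 + 5))**2 = (15 + 0)**2 = 15**2 = 225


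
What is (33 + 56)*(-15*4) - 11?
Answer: -5351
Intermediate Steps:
(33 + 56)*(-15*4) - 11 = 89*(-60) - 11 = -5340 - 11 = -5351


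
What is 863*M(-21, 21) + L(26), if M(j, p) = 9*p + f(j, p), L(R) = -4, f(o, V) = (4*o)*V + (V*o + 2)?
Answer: -1738086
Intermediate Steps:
f(o, V) = 2 + 5*V*o (f(o, V) = 4*V*o + (2 + V*o) = 2 + 5*V*o)
M(j, p) = 2 + 9*p + 5*j*p (M(j, p) = 9*p + (2 + 5*p*j) = 9*p + (2 + 5*j*p) = 2 + 9*p + 5*j*p)
863*M(-21, 21) + L(26) = 863*(2 + 9*21 + 5*(-21)*21) - 4 = 863*(2 + 189 - 2205) - 4 = 863*(-2014) - 4 = -1738082 - 4 = -1738086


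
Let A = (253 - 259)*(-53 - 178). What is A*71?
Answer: 98406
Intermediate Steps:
A = 1386 (A = -6*(-231) = 1386)
A*71 = 1386*71 = 98406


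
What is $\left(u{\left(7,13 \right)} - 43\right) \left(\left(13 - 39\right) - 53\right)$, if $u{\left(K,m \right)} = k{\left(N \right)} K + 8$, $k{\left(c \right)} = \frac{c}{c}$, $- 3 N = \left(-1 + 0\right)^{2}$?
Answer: $2212$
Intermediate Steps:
$N = - \frac{1}{3}$ ($N = - \frac{\left(-1 + 0\right)^{2}}{3} = - \frac{\left(-1\right)^{2}}{3} = \left(- \frac{1}{3}\right) 1 = - \frac{1}{3} \approx -0.33333$)
$k{\left(c \right)} = 1$
$u{\left(K,m \right)} = 8 + K$ ($u{\left(K,m \right)} = 1 K + 8 = K + 8 = 8 + K$)
$\left(u{\left(7,13 \right)} - 43\right) \left(\left(13 - 39\right) - 53\right) = \left(\left(8 + 7\right) - 43\right) \left(\left(13 - 39\right) - 53\right) = \left(15 - 43\right) \left(-26 - 53\right) = \left(-28\right) \left(-79\right) = 2212$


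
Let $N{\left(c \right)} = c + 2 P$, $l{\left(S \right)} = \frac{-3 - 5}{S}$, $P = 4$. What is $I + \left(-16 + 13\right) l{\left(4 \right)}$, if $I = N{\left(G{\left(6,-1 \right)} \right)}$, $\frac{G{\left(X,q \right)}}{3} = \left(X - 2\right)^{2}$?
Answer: $62$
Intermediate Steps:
$G{\left(X,q \right)} = 3 \left(-2 + X\right)^{2}$ ($G{\left(X,q \right)} = 3 \left(X - 2\right)^{2} = 3 \left(-2 + X\right)^{2}$)
$l{\left(S \right)} = - \frac{8}{S}$
$N{\left(c \right)} = 8 + c$ ($N{\left(c \right)} = c + 2 \cdot 4 = c + 8 = 8 + c$)
$I = 56$ ($I = 8 + 3 \left(-2 + 6\right)^{2} = 8 + 3 \cdot 4^{2} = 8 + 3 \cdot 16 = 8 + 48 = 56$)
$I + \left(-16 + 13\right) l{\left(4 \right)} = 56 + \left(-16 + 13\right) \left(- \frac{8}{4}\right) = 56 - 3 \left(\left(-8\right) \frac{1}{4}\right) = 56 - -6 = 56 + 6 = 62$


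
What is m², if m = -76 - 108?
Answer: 33856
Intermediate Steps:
m = -184
m² = (-184)² = 33856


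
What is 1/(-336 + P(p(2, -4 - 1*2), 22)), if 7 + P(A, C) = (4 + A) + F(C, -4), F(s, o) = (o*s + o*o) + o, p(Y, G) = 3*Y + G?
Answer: -1/415 ≈ -0.0024096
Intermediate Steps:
p(Y, G) = G + 3*Y
F(s, o) = o + o**2 + o*s (F(s, o) = (o*s + o**2) + o = (o**2 + o*s) + o = o + o**2 + o*s)
P(A, C) = 9 + A - 4*C (P(A, C) = -7 + ((4 + A) - 4*(1 - 4 + C)) = -7 + ((4 + A) - 4*(-3 + C)) = -7 + ((4 + A) + (12 - 4*C)) = -7 + (16 + A - 4*C) = 9 + A - 4*C)
1/(-336 + P(p(2, -4 - 1*2), 22)) = 1/(-336 + (9 + ((-4 - 1*2) + 3*2) - 4*22)) = 1/(-336 + (9 + ((-4 - 2) + 6) - 88)) = 1/(-336 + (9 + (-6 + 6) - 88)) = 1/(-336 + (9 + 0 - 88)) = 1/(-336 - 79) = 1/(-415) = -1/415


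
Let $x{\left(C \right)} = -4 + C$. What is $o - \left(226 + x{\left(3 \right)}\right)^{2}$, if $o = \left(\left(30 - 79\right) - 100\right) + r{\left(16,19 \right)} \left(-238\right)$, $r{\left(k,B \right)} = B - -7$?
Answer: $-56962$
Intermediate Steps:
$r{\left(k,B \right)} = 7 + B$ ($r{\left(k,B \right)} = B + 7 = 7 + B$)
$o = -6337$ ($o = \left(\left(30 - 79\right) - 100\right) + \left(7 + 19\right) \left(-238\right) = \left(-49 - 100\right) + 26 \left(-238\right) = -149 - 6188 = -6337$)
$o - \left(226 + x{\left(3 \right)}\right)^{2} = -6337 - \left(226 + \left(-4 + 3\right)\right)^{2} = -6337 - \left(226 - 1\right)^{2} = -6337 - 225^{2} = -6337 - 50625 = -56962$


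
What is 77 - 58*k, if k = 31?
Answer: -1721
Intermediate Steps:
77 - 58*k = 77 - 58*31 = 77 - 1798 = -1721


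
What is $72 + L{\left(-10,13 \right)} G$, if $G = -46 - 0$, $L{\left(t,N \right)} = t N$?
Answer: $6052$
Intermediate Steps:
$L{\left(t,N \right)} = N t$
$G = -46$ ($G = -46 + 0 = -46$)
$72 + L{\left(-10,13 \right)} G = 72 + 13 \left(-10\right) \left(-46\right) = 72 - -5980 = 72 + 5980 = 6052$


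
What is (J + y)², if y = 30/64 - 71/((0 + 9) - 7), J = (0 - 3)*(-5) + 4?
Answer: 263169/1024 ≈ 257.00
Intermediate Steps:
J = 19 (J = -3*(-5) + 4 = 15 + 4 = 19)
y = -1121/32 (y = 30*(1/64) - 71/(9 - 7) = 15/32 - 71/2 = -1121/32 ≈ -35.031)
(J + y)² = (19 - 1121/32)² = (-513/32)² = 263169/1024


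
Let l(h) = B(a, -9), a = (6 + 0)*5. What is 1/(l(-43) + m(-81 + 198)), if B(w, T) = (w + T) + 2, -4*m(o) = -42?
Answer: 2/67 ≈ 0.029851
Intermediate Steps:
m(o) = 21/2 (m(o) = -¼*(-42) = 21/2)
a = 30 (a = 6*5 = 30)
B(w, T) = 2 + T + w (B(w, T) = (T + w) + 2 = 2 + T + w)
l(h) = 23 (l(h) = 2 - 9 + 30 = 23)
1/(l(-43) + m(-81 + 198)) = 1/(23 + 21/2) = 1/(67/2) = 2/67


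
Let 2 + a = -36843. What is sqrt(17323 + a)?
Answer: I*sqrt(19522) ≈ 139.72*I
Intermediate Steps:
a = -36845 (a = -2 - 36843 = -36845)
sqrt(17323 + a) = sqrt(17323 - 36845) = sqrt(-19522) = I*sqrt(19522)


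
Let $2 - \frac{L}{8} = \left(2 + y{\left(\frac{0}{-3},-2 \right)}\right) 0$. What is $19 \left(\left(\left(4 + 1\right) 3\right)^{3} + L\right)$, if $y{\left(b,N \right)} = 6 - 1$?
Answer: $64429$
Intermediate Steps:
$y{\left(b,N \right)} = 5$
$L = 16$ ($L = 16 - 8 \left(2 + 5\right) 0 = 16 - 8 \cdot 7 \cdot 0 = 16 - 0 = 16 + 0 = 16$)
$19 \left(\left(\left(4 + 1\right) 3\right)^{3} + L\right) = 19 \left(\left(\left(4 + 1\right) 3\right)^{3} + 16\right) = 19 \left(\left(5 \cdot 3\right)^{3} + 16\right) = 19 \left(15^{3} + 16\right) = 19 \left(3375 + 16\right) = 19 \cdot 3391 = 64429$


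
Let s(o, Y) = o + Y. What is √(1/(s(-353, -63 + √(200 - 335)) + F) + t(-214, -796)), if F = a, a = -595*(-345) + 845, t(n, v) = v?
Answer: √3*√((-163740383 - 2388*I*√15)/(68568 + I*√15))/3 ≈ 4.8663e-12 - 28.213*I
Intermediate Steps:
a = 206120 (a = 205275 + 845 = 206120)
F = 206120
s(o, Y) = Y + o
√(1/(s(-353, -63 + √(200 - 335)) + F) + t(-214, -796)) = √(1/(((-63 + √(200 - 335)) - 353) + 206120) - 796) = √(1/(((-63 + √(-135)) - 353) + 206120) - 796) = √(1/(((-63 + 3*I*√15) - 353) + 206120) - 796) = √(1/((-416 + 3*I*√15) + 206120) - 796) = √(1/(205704 + 3*I*√15) - 796) = √(-796 + 1/(205704 + 3*I*√15))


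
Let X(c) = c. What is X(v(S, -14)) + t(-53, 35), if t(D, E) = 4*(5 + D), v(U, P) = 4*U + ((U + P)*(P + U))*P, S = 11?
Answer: -274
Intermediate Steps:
v(U, P) = 4*U + P*(P + U)² (v(U, P) = 4*U + ((P + U)*(P + U))*P = 4*U + (P + U)²*P = 4*U + P*(P + U)²)
t(D, E) = 20 + 4*D
X(v(S, -14)) + t(-53, 35) = (4*11 - 14*(-14 + 11)²) + (20 + 4*(-53)) = (44 - 14*(-3)²) + (20 - 212) = (44 - 14*9) - 192 = (44 - 126) - 192 = -82 - 192 = -274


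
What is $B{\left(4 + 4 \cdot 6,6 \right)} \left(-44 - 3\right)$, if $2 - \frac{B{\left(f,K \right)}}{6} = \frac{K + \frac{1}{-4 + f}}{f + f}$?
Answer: $- \frac{119521}{224} \approx -533.58$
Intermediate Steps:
$B{\left(f,K \right)} = 12 - \frac{3 \left(K + \frac{1}{-4 + f}\right)}{f}$ ($B{\left(f,K \right)} = 12 - 6 \frac{K + \frac{1}{-4 + f}}{f + f} = 12 - 6 \frac{K + \frac{1}{-4 + f}}{2 f} = 12 - \frac{3 \left(K + \frac{1}{-4 + f}\right)}{f}$)
$B{\left(4 + 4 \cdot 6,6 \right)} \left(-44 - 3\right) = \frac{3 \left(-1 - 16 \left(4 + 4 \cdot 6\right) + 4 \cdot 6 + 4 \left(4 + 4 \cdot 6\right)^{2} - 6 \left(4 + 4 \cdot 6\right)\right)}{\left(4 + 4 \cdot 6\right) \left(-4 + \left(4 + 4 \cdot 6\right)\right)} \left(-44 - 3\right) = \frac{3 \left(-1 - 16 \left(4 + 24\right) + 24 + 4 \left(4 + 24\right)^{2} - 6 \left(4 + 24\right)\right)}{\left(4 + 24\right) \left(-4 + \left(4 + 24\right)\right)} \left(-47\right) = \frac{3 \left(-1 - 448 + 24 + 4 \cdot 28^{2} - 6 \cdot 28\right)}{28 \left(-4 + 28\right)} \left(-47\right) = 3 \cdot \frac{1}{28} \cdot \frac{1}{24} \left(-1 - 448 + 24 + 4 \cdot 784 - 168\right) \left(-47\right) = 3 \cdot \frac{1}{28} \cdot \frac{1}{24} \left(-1 - 448 + 24 + 3136 - 168\right) \left(-47\right) = 3 \cdot \frac{1}{28} \cdot \frac{1}{24} \cdot 2543 \left(-47\right) = \frac{2543}{224} \left(-47\right) = - \frac{119521}{224}$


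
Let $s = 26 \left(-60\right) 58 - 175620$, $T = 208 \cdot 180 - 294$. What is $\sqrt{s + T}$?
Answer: $i \sqrt{228954} \approx 478.49 i$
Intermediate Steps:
$T = 37146$ ($T = 37440 - 294 = 37146$)
$s = -266100$ ($s = \left(-1560\right) 58 - 175620 = -90480 - 175620 = -266100$)
$\sqrt{s + T} = \sqrt{-266100 + 37146} = \sqrt{-228954} = i \sqrt{228954}$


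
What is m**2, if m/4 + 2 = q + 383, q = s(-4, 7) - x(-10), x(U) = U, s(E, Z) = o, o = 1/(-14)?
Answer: 119814916/49 ≈ 2.4452e+6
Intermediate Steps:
o = -1/14 ≈ -0.071429
s(E, Z) = -1/14
q = 139/14 (q = -1/14 - 1*(-10) = -1/14 + 10 = 139/14 ≈ 9.9286)
m = 10946/7 (m = -8 + 4*(139/14 + 383) = -8 + 4*(5501/14) = -8 + 11002/7 = 10946/7 ≈ 1563.7)
m**2 = (10946/7)**2 = 119814916/49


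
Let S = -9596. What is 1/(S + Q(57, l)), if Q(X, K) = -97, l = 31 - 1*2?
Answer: -1/9693 ≈ -0.00010317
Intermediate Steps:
l = 29 (l = 31 - 2 = 29)
1/(S + Q(57, l)) = 1/(-9596 - 97) = 1/(-9693) = -1/9693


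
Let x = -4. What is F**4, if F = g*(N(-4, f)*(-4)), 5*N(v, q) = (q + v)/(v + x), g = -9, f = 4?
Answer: 0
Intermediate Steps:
N(v, q) = (q + v)/(5*(-4 + v)) (N(v, q) = ((q + v)/(v - 4))/5 = ((q + v)/(-4 + v))/5 = (q + v)/(5*(-4 + v)))
F = 0 (F = -9*(4 - 4)/(5*(-4 - 4))*(-4) = -9*(1/5)*0/(-8)*(-4) = -9*(1/5)*(-1/8)*0*(-4) = -0*(-4) = -9*0 = 0)
F**4 = 0**4 = 0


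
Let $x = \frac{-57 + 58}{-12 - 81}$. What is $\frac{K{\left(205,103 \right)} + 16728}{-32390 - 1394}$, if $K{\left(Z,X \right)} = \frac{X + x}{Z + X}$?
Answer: $- \frac{239583205}{483854448} \approx -0.49516$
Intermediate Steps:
$x = - \frac{1}{93}$ ($x = 1 \frac{1}{-93} = 1 \left(- \frac{1}{93}\right) = - \frac{1}{93} \approx -0.010753$)
$K{\left(Z,X \right)} = \frac{- \frac{1}{93} + X}{X + Z}$ ($K{\left(Z,X \right)} = \frac{X - \frac{1}{93}}{Z + X} = \frac{- \frac{1}{93} + X}{X + Z}$)
$\frac{K{\left(205,103 \right)} + 16728}{-32390 - 1394} = \frac{\frac{- \frac{1}{93} + 103}{103 + 205} + 16728}{-32390 - 1394} = \frac{\frac{1}{308} \cdot \frac{9578}{93} + 16728}{-33784} = \left(\frac{1}{308} \cdot \frac{9578}{93} + 16728\right) \left(- \frac{1}{33784}\right) = \left(\frac{4789}{14322} + 16728\right) \left(- \frac{1}{33784}\right) = \frac{239583205}{14322} \left(- \frac{1}{33784}\right) = - \frac{239583205}{483854448}$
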